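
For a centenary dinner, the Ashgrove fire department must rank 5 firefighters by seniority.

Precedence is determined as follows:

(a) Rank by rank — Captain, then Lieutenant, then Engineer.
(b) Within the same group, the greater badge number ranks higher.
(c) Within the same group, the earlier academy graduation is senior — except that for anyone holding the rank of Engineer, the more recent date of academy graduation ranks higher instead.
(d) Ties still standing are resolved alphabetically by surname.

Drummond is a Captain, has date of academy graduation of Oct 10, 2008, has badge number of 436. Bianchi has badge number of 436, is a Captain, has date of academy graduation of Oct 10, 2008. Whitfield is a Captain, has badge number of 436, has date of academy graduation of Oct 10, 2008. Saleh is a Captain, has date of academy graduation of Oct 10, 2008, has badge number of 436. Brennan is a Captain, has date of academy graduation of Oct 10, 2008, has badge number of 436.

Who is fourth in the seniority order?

Saleh

By rank: Bianchi, Brennan, Drummond, Saleh and Whitfield (Captain).
Bianchi, Brennan, Drummond, Saleh and Whitfield all have badge number 436, so the next rule applies.
Bianchi, Brennan, Drummond, Saleh and Whitfield all have date of academy graduation Oct 10, 2008, so the next rule applies.
Among Bianchi, Brennan, Drummond, Saleh and Whitfield, alphabetically by surname: Bianchi before Brennan before Drummond before Saleh before Whitfield.
Order: Bianchi, Brennan, Drummond, Saleh, Whitfield.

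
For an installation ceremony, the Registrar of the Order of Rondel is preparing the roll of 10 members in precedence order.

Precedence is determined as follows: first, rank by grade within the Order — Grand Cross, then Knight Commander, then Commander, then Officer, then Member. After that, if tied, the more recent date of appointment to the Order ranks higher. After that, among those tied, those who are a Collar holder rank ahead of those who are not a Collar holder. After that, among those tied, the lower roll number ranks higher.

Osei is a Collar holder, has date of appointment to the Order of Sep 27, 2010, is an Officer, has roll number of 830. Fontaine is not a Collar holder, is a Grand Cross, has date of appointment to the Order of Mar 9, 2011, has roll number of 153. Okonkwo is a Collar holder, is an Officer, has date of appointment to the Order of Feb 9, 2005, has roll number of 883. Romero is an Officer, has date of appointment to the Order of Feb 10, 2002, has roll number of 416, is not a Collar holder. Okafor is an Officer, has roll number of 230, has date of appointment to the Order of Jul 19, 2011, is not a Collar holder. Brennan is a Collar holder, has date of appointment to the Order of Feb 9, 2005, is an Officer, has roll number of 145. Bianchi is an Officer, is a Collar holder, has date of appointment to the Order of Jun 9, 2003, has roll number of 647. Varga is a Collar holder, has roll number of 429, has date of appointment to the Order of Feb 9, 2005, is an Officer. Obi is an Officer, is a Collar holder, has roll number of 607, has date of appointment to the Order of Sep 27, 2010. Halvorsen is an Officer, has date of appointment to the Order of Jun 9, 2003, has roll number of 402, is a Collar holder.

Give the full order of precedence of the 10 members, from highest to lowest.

Fontaine, Okafor, Obi, Osei, Brennan, Varga, Okonkwo, Halvorsen, Bianchi, Romero

By grade within the Order: Fontaine (Grand Cross); then Okafor, Obi, Osei, Brennan, Varga, Okonkwo, Halvorsen, Bianchi and Romero (Officer).
Among Okafor, Obi, Osei, Brennan, Varga, Okonkwo, Halvorsen, Bianchi and Romero, by date of appointment to the Order (later first): Okafor (Jul 19, 2011) before Obi and Osei (Sep 27, 2010) before Brennan, Varga and Okonkwo (Feb 9, 2005) before Halvorsen and Bianchi (Jun 9, 2003) before Romero (Feb 10, 2002).
Obi and Osei are each a Collar holder, so the next rule applies.
Among Obi and Osei, by roll number (lower first): Obi (607) before Osei (830).
Brennan, Varga and Okonkwo are each a Collar holder, so the next rule applies.
Among Brennan, Varga and Okonkwo, by roll number (lower first): Brennan (145) before Varga (429) before Okonkwo (883).
Halvorsen and Bianchi are each a Collar holder, so the next rule applies.
Among Halvorsen and Bianchi, by roll number (lower first): Halvorsen (402) before Bianchi (647).
Full order: Fontaine, Okafor, Obi, Osei, Brennan, Varga, Okonkwo, Halvorsen, Bianchi, Romero.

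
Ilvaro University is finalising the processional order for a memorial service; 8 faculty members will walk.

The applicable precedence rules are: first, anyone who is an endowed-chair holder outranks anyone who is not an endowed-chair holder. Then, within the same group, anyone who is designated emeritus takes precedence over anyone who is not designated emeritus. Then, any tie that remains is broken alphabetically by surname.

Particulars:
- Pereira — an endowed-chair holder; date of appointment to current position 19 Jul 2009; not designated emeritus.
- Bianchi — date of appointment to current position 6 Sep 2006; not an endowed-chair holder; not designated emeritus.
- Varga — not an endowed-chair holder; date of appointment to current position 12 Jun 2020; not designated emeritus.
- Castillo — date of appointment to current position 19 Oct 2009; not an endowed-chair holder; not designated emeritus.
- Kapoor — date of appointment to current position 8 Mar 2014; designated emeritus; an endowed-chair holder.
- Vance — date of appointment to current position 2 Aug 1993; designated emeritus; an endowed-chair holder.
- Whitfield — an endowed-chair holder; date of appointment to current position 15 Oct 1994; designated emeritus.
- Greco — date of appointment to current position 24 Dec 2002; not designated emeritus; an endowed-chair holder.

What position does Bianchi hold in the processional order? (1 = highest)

By the first rule: Kapoor, Vance, Whitfield, Greco and Pereira (each an endowed-chair holder); then Bianchi, Castillo and Varga (each not an endowed-chair holder).
Among Kapoor, Vance, Whitfield, Greco and Pereira, designated emeritus before not designated emeritus: Kapoor, Vance and Whitfield (designated emeritus) before Greco and Pereira (not designated emeritus).
Among Kapoor, Vance and Whitfield, alphabetically by surname: Kapoor before Vance before Whitfield.
Among Greco and Pereira, alphabetically by surname: Greco before Pereira.
Bianchi, Castillo and Varga are each not designated emeritus, so the next rule applies.
Among Bianchi, Castillo and Varga, alphabetically by surname: Bianchi before Castillo before Varga.
Order: Kapoor, Vance, Whitfield, Greco, Pereira, Bianchi, Castillo, Varga. So position 6.

6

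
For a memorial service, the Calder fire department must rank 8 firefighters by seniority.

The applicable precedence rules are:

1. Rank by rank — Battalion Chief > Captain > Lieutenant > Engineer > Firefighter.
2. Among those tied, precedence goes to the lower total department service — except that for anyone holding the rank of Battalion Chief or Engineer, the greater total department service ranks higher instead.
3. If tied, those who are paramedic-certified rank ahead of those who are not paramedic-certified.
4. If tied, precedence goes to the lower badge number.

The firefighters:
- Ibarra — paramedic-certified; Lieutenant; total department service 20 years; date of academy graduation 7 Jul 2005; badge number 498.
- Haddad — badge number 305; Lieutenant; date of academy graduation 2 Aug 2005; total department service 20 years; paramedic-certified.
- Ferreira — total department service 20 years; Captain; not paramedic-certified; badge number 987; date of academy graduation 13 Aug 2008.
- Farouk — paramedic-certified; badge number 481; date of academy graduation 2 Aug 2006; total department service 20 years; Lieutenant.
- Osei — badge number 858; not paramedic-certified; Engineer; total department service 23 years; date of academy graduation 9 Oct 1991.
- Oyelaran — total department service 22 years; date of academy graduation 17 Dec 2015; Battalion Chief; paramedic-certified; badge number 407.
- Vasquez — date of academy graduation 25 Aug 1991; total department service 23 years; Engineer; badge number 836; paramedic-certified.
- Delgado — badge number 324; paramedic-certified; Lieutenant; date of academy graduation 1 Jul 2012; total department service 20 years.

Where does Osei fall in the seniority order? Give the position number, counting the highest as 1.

By rank: Oyelaran (Battalion Chief); then Ferreira (Captain); then Haddad, Delgado, Farouk and Ibarra (Lieutenant); then Vasquez and Osei (Engineer).
Haddad, Delgado, Farouk and Ibarra all have total department service 20 years, so the next rule applies.
Haddad, Delgado, Farouk and Ibarra are each paramedic-certified, so the next rule applies.
Among Haddad, Delgado, Farouk and Ibarra, by badge number (lower first): Haddad (305) before Delgado (324) before Farouk (481) before Ibarra (498).
Vasquez and Osei both have total department service 23 years, so the next rule applies.
Among Vasquez and Osei, paramedic-certified before not paramedic-certified: Vasquez (paramedic-certified) before Osei (not paramedic-certified).
Order: Oyelaran, Ferreira, Haddad, Delgado, Farouk, Ibarra, Vasquez, Osei. So position 8.

8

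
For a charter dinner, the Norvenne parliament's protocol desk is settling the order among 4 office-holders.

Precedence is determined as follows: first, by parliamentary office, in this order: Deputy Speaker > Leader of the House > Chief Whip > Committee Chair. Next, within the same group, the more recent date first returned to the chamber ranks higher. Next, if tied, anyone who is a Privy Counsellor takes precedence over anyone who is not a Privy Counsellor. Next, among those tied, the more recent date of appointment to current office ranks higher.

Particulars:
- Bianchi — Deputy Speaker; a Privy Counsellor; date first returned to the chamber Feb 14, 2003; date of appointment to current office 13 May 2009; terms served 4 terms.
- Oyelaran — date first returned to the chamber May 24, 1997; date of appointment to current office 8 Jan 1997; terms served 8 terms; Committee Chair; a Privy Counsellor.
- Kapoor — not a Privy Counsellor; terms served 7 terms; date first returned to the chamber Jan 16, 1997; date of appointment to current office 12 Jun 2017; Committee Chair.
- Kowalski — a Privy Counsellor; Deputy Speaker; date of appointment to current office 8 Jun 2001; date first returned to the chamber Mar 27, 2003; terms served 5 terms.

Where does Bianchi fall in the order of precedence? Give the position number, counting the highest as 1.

2

By parliamentary office: Kowalski and Bianchi (Deputy Speaker); then Oyelaran and Kapoor (Committee Chair).
Among Kowalski and Bianchi, by date first returned to the chamber (later first): Kowalski (Mar 27, 2003) before Bianchi (Feb 14, 2003).
Among Oyelaran and Kapoor, by date first returned to the chamber (later first): Oyelaran (May 24, 1997) before Kapoor (Jan 16, 1997).
Order: Kowalski, Bianchi, Oyelaran, Kapoor. So position 2.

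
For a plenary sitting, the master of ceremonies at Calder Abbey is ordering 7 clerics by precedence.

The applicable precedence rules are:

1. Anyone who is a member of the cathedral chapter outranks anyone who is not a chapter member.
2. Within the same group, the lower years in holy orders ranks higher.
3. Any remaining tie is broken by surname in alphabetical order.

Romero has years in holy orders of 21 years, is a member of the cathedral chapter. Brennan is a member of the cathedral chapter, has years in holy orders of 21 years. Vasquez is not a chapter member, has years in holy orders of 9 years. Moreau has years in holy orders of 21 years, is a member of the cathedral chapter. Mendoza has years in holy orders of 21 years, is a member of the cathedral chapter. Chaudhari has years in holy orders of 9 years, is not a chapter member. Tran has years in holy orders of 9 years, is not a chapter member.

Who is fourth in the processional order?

Romero

By the first rule: Brennan, Mendoza, Moreau and Romero (each a member of the cathedral chapter); then Chaudhari, Tran and Vasquez (each not a chapter member).
Brennan, Mendoza, Moreau and Romero all have years in holy orders 21 years, so the next rule applies.
Among Brennan, Mendoza, Moreau and Romero, alphabetically by surname: Brennan before Mendoza before Moreau before Romero.
Chaudhari, Tran and Vasquez all have years in holy orders 9 years, so the next rule applies.
Among Chaudhari, Tran and Vasquez, alphabetically by surname: Chaudhari before Tran before Vasquez.
Order: Brennan, Mendoza, Moreau, Romero, Chaudhari, Tran, Vasquez.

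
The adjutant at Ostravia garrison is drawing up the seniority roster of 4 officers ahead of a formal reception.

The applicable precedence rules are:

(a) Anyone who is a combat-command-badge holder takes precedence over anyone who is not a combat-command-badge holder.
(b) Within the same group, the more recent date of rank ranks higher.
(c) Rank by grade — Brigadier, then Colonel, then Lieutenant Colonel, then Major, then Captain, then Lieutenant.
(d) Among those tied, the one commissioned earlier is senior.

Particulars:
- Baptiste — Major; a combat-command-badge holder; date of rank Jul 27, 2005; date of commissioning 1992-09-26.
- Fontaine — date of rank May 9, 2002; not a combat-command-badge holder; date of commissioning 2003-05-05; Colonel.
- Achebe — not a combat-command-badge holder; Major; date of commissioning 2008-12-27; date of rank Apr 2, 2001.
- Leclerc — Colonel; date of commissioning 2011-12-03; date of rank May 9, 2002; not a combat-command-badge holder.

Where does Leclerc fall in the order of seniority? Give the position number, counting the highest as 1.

By the first rule: Baptiste (a combat-command-badge holder); then Fontaine, Leclerc and Achebe (each not a combat-command-badge holder).
Among Fontaine, Leclerc and Achebe, by date of rank (later first): Fontaine and Leclerc (May 9, 2002) before Achebe (Apr 2, 2001).
Fontaine and Leclerc are each Colonel, so the next rule applies.
Among Fontaine and Leclerc, by date of commissioning (earlier first): Fontaine (2003-05-05) before Leclerc (2011-12-03).
Order: Baptiste, Fontaine, Leclerc, Achebe. So position 3.

3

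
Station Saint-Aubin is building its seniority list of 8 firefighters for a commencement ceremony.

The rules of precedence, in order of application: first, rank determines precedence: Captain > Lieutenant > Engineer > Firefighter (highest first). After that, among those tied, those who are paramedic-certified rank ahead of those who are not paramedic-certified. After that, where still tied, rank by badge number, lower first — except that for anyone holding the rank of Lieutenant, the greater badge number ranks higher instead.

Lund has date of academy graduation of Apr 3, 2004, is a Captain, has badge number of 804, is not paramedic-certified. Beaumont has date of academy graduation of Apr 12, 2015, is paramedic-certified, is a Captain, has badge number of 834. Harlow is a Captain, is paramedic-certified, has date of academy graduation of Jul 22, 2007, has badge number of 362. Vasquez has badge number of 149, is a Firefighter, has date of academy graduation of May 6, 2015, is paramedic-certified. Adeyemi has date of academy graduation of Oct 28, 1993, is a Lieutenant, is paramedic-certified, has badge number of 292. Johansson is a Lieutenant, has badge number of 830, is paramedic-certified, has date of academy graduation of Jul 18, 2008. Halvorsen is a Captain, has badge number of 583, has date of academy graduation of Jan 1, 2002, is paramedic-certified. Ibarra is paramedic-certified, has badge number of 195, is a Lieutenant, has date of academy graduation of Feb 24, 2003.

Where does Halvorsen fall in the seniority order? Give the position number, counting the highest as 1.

2

By rank: Harlow, Halvorsen, Beaumont and Lund (Captain); then Johansson, Adeyemi and Ibarra (Lieutenant); then Vasquez (Firefighter).
Among Harlow, Halvorsen, Beaumont and Lund, paramedic-certified before not paramedic-certified: Harlow, Halvorsen and Beaumont (paramedic-certified) before Lund (not paramedic-certified).
Among Harlow, Halvorsen and Beaumont, by badge number (lower first): Harlow (362) before Halvorsen (583) before Beaumont (834).
Johansson, Adeyemi and Ibarra are each paramedic-certified, so the next rule applies.
Among Johansson, Adeyemi and Ibarra, by badge number (higher first) (reversed rule for this group): Johansson (830) before Adeyemi (292) before Ibarra (195).
Order: Harlow, Halvorsen, Beaumont, Lund, Johansson, Adeyemi, Ibarra, Vasquez. So position 2.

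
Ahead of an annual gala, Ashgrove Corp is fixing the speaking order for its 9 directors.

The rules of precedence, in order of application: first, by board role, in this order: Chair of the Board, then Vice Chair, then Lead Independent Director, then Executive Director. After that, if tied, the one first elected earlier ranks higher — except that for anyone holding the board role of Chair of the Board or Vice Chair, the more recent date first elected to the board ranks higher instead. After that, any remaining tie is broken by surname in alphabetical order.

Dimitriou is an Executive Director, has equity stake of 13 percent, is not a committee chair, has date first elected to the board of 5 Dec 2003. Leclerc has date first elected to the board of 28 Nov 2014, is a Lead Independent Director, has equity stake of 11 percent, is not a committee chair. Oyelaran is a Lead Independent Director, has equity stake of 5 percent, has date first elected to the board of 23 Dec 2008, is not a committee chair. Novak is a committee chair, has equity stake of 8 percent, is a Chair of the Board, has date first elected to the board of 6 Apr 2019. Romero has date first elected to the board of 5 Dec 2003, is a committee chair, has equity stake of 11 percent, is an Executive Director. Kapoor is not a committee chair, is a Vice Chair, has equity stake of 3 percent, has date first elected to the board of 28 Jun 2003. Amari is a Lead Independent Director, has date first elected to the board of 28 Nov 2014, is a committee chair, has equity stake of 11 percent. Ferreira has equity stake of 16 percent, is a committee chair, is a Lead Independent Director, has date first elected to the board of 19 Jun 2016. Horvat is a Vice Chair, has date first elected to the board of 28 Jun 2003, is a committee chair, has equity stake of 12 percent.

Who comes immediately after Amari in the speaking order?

By board role: Novak (Chair of the Board); then Horvat and Kapoor (Vice Chair); then Oyelaran, Amari, Leclerc and Ferreira (Lead Independent Director); then Dimitriou and Romero (Executive Director).
Horvat and Kapoor both have date first elected to the board 28 Jun 2003, so the next rule applies.
Among Horvat and Kapoor, alphabetically by surname: Horvat before Kapoor.
Among Oyelaran, Amari, Leclerc and Ferreira, by date first elected to the board (earlier first): Oyelaran (23 Dec 2008) before Amari and Leclerc (28 Nov 2014) before Ferreira (19 Jun 2016).
Among Amari and Leclerc, alphabetically by surname: Amari before Leclerc.
Dimitriou and Romero both have date first elected to the board 5 Dec 2003, so the next rule applies.
Among Dimitriou and Romero, alphabetically by surname: Dimitriou before Romero.
Order: Novak, Horvat, Kapoor, Oyelaran, Amari, Leclerc, Ferreira, Dimitriou, Romero.

Leclerc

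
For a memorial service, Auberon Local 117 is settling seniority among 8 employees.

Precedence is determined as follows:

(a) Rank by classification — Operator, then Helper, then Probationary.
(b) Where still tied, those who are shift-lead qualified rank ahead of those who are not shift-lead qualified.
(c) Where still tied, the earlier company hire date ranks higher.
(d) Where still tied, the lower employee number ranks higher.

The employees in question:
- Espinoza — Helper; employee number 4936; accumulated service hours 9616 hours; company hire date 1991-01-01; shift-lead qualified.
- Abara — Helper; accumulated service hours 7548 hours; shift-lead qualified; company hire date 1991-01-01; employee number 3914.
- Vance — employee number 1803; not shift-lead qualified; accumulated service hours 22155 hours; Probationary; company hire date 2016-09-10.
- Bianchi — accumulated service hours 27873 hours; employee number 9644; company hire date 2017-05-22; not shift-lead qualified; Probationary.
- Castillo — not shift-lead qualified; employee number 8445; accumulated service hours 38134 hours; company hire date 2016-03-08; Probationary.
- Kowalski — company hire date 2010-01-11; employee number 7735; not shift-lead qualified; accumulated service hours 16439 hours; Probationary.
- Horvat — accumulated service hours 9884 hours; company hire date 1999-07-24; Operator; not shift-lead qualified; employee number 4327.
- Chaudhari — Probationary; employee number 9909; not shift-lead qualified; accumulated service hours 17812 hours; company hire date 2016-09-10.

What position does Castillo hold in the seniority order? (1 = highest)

5

By classification: Horvat (Operator); then Abara and Espinoza (Helper); then Kowalski, Castillo, Vance, Chaudhari and Bianchi (Probationary).
Abara and Espinoza are each shift-lead qualified, so the next rule applies.
Abara and Espinoza both have company hire date 1991-01-01, so the next rule applies.
Among Abara and Espinoza, by employee number (lower first): Abara (3914) before Espinoza (4936).
Kowalski, Castillo, Vance, Chaudhari and Bianchi are each not shift-lead qualified, so the next rule applies.
Among Kowalski, Castillo, Vance, Chaudhari and Bianchi, by company hire date (earlier first): Kowalski (2010-01-11) before Castillo (2016-03-08) before Vance and Chaudhari (2016-09-10) before Bianchi (2017-05-22).
Among Vance and Chaudhari, by employee number (lower first): Vance (1803) before Chaudhari (9909).
Order: Horvat, Abara, Espinoza, Kowalski, Castillo, Vance, Chaudhari, Bianchi. So position 5.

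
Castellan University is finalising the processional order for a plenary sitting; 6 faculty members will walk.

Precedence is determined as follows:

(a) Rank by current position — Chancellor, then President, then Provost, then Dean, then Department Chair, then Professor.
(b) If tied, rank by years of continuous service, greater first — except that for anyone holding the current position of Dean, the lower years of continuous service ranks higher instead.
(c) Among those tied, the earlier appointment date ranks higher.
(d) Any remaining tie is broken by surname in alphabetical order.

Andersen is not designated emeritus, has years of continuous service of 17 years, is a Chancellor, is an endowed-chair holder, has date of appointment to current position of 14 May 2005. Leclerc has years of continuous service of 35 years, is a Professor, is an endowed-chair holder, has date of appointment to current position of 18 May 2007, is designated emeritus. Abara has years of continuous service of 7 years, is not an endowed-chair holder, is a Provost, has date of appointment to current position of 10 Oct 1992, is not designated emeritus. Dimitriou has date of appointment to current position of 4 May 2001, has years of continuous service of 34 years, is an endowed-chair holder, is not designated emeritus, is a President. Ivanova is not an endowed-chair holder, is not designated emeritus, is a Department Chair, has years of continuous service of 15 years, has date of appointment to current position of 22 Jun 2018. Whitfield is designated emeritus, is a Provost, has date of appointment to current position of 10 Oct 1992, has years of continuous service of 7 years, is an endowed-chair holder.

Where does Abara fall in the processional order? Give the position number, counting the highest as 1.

By current position: Andersen (Chancellor); then Dimitriou (President); then Abara and Whitfield (Provost); then Ivanova (Department Chair); then Leclerc (Professor).
Abara and Whitfield both have years of continuous service 7 years, so the next rule applies.
Abara and Whitfield both have date of appointment to current position 10 Oct 1992, so the next rule applies.
Among Abara and Whitfield, alphabetically by surname: Abara before Whitfield.
Order: Andersen, Dimitriou, Abara, Whitfield, Ivanova, Leclerc. So position 3.

3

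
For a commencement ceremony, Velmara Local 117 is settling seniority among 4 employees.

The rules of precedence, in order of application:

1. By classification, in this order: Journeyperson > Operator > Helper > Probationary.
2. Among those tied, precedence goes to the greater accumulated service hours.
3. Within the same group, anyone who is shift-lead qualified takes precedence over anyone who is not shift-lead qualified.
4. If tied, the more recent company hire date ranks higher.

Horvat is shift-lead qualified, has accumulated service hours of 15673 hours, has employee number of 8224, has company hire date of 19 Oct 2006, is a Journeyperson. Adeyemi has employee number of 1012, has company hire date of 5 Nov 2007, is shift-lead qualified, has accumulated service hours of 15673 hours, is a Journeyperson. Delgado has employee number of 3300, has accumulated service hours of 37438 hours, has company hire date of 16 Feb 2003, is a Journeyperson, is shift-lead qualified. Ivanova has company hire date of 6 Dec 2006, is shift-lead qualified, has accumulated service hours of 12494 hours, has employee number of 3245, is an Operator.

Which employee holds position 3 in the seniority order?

By classification: Delgado, Adeyemi and Horvat (Journeyperson); then Ivanova (Operator).
Among Delgado, Adeyemi and Horvat, by accumulated service hours (higher first): Delgado (37438 hours) before Adeyemi and Horvat (15673 hours).
Adeyemi and Horvat are each shift-lead qualified, so the next rule applies.
Among Adeyemi and Horvat, by company hire date (later first): Adeyemi (5 Nov 2007) before Horvat (19 Oct 2006).
Order: Delgado, Adeyemi, Horvat, Ivanova.

Horvat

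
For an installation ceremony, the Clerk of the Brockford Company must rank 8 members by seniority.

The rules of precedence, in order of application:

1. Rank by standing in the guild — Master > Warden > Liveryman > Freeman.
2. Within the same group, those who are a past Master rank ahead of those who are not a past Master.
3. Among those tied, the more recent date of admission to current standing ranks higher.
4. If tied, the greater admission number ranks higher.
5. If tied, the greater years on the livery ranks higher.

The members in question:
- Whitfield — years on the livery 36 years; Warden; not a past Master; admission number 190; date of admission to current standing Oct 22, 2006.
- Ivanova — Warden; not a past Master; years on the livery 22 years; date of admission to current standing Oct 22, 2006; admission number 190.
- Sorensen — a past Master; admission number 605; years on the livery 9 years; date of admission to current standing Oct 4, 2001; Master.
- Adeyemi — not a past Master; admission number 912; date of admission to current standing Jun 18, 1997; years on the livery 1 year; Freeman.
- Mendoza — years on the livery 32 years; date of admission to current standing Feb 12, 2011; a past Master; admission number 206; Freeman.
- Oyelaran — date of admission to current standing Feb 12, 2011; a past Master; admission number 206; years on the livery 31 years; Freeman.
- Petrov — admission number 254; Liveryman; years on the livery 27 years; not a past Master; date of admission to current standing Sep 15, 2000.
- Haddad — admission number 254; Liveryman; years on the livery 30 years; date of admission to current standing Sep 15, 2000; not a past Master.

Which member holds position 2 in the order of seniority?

By standing in the guild: Sorensen (Master); then Whitfield and Ivanova (Warden); then Haddad and Petrov (Liveryman); then Mendoza, Oyelaran and Adeyemi (Freeman).
Whitfield and Ivanova are each not a past Master, so the next rule applies.
Whitfield and Ivanova both have date of admission to current standing Oct 22, 2006, so the next rule applies.
Whitfield and Ivanova both have admission number 190, so the next rule applies.
Among Whitfield and Ivanova, by years on the livery (higher first): Whitfield (36 years) before Ivanova (22 years).
Haddad and Petrov are each not a past Master, so the next rule applies.
Haddad and Petrov both have date of admission to current standing Sep 15, 2000, so the next rule applies.
Haddad and Petrov both have admission number 254, so the next rule applies.
Among Haddad and Petrov, by years on the livery (higher first): Haddad (30 years) before Petrov (27 years).
Among Mendoza, Oyelaran and Adeyemi, a past Master before not a past Master: Mendoza and Oyelaran (a past Master) before Adeyemi (not a past Master).
Mendoza and Oyelaran both have date of admission to current standing Feb 12, 2011, so the next rule applies.
Mendoza and Oyelaran both have admission number 206, so the next rule applies.
Among Mendoza and Oyelaran, by years on the livery (higher first): Mendoza (32 years) before Oyelaran (31 years).
Order: Sorensen, Whitfield, Ivanova, Haddad, Petrov, Mendoza, Oyelaran, Adeyemi.

Whitfield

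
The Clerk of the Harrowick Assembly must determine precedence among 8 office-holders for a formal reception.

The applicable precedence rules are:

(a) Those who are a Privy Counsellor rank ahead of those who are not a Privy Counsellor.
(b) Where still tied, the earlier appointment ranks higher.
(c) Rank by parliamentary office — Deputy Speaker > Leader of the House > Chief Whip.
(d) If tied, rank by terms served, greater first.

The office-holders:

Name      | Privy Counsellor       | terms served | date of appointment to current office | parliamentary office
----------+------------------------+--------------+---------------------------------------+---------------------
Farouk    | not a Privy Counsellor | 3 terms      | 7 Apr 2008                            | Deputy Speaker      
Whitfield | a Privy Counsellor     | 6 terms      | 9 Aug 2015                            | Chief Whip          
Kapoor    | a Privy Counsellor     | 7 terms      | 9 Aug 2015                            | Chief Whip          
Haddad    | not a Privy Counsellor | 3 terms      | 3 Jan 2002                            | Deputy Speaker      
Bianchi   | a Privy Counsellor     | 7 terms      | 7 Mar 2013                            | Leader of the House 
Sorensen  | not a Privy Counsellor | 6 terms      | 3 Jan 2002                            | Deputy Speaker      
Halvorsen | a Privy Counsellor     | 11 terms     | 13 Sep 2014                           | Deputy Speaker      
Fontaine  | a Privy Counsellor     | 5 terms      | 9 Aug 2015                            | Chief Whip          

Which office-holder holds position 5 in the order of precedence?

By the first rule: Bianchi, Halvorsen, Kapoor, Whitfield and Fontaine (each a Privy Counsellor); then Sorensen, Haddad and Farouk (each not a Privy Counsellor).
Among Bianchi, Halvorsen, Kapoor, Whitfield and Fontaine, by date of appointment to current office (earlier first): Bianchi (7 Mar 2013) before Halvorsen (13 Sep 2014) before Kapoor, Whitfield and Fontaine (9 Aug 2015).
Kapoor, Whitfield and Fontaine are each Chief Whip, so the next rule applies.
Among Kapoor, Whitfield and Fontaine, by terms served (higher first): Kapoor (7 terms) before Whitfield (6 terms) before Fontaine (5 terms).
Among Sorensen, Haddad and Farouk, by date of appointment to current office (earlier first): Sorensen and Haddad (3 Jan 2002) before Farouk (7 Apr 2008).
Sorensen and Haddad are each Deputy Speaker, so the next rule applies.
Among Sorensen and Haddad, by terms served (higher first): Sorensen (6 terms) before Haddad (3 terms).
Order: Bianchi, Halvorsen, Kapoor, Whitfield, Fontaine, Sorensen, Haddad, Farouk.

Fontaine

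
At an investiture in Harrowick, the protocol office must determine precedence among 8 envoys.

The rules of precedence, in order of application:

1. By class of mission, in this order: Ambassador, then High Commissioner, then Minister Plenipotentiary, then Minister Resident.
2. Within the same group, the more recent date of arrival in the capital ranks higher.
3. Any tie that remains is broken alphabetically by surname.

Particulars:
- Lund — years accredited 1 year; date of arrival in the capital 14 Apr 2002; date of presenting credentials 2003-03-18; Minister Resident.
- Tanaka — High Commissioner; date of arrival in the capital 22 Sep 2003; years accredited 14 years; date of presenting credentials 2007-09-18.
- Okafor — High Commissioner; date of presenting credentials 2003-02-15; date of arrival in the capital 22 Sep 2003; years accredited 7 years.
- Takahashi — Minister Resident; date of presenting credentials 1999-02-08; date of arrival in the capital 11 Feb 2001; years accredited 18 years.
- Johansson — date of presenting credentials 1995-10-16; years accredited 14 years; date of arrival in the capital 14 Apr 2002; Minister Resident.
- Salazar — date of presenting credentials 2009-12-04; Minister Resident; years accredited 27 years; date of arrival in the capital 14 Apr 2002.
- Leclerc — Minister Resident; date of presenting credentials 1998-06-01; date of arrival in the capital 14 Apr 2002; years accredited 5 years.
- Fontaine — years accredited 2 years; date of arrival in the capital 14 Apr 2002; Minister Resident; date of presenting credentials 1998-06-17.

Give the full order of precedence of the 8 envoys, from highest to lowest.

Okafor, Tanaka, Fontaine, Johansson, Leclerc, Lund, Salazar, Takahashi

By class of mission: Okafor and Tanaka (High Commissioner); then Fontaine, Johansson, Leclerc, Lund, Salazar and Takahashi (Minister Resident).
Okafor and Tanaka both have date of arrival in the capital 22 Sep 2003, so the next rule applies.
Among Okafor and Tanaka, alphabetically by surname: Okafor before Tanaka.
Among Fontaine, Johansson, Leclerc, Lund, Salazar and Takahashi, by date of arrival in the capital (later first): Fontaine, Johansson, Leclerc, Lund and Salazar (14 Apr 2002) before Takahashi (11 Feb 2001).
Among Fontaine, Johansson, Leclerc, Lund and Salazar, alphabetically by surname: Fontaine before Johansson before Leclerc before Lund before Salazar.
Full order: Okafor, Tanaka, Fontaine, Johansson, Leclerc, Lund, Salazar, Takahashi.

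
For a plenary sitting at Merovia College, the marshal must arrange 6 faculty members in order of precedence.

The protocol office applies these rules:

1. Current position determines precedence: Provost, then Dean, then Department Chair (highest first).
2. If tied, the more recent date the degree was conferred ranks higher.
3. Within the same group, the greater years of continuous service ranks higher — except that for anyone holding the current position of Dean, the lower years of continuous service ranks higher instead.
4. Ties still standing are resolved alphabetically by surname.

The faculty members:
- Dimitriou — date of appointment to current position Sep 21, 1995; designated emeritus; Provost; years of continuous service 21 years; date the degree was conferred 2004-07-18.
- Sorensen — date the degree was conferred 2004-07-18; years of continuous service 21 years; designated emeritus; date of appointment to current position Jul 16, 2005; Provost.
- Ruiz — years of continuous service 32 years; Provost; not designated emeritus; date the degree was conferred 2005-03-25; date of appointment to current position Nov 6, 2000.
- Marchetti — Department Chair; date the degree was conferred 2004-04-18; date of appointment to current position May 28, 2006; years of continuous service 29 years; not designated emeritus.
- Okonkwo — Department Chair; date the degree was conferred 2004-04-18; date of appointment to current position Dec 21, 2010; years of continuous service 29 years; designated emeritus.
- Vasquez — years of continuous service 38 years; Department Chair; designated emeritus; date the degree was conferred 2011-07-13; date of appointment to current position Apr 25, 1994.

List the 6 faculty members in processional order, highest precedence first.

By current position: Ruiz, Dimitriou and Sorensen (Provost); then Vasquez, Marchetti and Okonkwo (Department Chair).
Among Ruiz, Dimitriou and Sorensen, by date the degree was conferred (later first): Ruiz (2005-03-25) before Dimitriou and Sorensen (2004-07-18).
Dimitriou and Sorensen both have years of continuous service 21 years, so the next rule applies.
Among Dimitriou and Sorensen, alphabetically by surname: Dimitriou before Sorensen.
Among Vasquez, Marchetti and Okonkwo, by date the degree was conferred (later first): Vasquez (2011-07-13) before Marchetti and Okonkwo (2004-04-18).
Marchetti and Okonkwo both have years of continuous service 29 years, so the next rule applies.
Among Marchetti and Okonkwo, alphabetically by surname: Marchetti before Okonkwo.
Full order: Ruiz, Dimitriou, Sorensen, Vasquez, Marchetti, Okonkwo.

Ruiz, Dimitriou, Sorensen, Vasquez, Marchetti, Okonkwo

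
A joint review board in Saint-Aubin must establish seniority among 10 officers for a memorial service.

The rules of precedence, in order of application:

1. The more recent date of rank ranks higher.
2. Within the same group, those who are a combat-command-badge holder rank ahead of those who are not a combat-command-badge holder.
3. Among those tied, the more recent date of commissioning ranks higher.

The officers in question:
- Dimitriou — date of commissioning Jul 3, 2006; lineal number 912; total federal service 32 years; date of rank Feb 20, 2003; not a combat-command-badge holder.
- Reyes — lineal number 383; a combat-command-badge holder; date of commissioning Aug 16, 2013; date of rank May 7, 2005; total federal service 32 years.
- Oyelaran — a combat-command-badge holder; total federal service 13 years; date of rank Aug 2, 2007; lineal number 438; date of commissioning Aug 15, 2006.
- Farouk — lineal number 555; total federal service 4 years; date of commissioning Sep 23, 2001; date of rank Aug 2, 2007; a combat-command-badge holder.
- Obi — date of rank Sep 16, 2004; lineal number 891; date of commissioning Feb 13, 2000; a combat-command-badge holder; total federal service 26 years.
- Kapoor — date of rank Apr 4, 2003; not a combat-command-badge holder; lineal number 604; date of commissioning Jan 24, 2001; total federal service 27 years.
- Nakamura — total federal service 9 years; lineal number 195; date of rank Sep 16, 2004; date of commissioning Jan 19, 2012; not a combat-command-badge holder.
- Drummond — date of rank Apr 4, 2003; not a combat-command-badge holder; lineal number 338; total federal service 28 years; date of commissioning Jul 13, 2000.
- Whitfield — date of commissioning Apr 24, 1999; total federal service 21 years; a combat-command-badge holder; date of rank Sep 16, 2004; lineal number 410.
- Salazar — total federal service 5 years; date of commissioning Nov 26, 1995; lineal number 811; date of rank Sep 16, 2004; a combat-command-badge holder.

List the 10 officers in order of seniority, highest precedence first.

By date of rank (later first): Oyelaran and Farouk (both Aug 2, 2007); then Reyes (May 7, 2005); then Obi, Whitfield, Salazar and Nakamura (each Sep 16, 2004); then Kapoor and Drummond (both Apr 4, 2003); then Dimitriou (Feb 20, 2003).
Oyelaran and Farouk are each a combat-command-badge holder, so the next rule applies.
Among Oyelaran and Farouk, by date of commissioning (later first): Oyelaran (Aug 15, 2006) before Farouk (Sep 23, 2001).
Among Obi, Whitfield, Salazar and Nakamura, a combat-command-badge holder before not a combat-command-badge holder: Obi, Whitfield and Salazar (a combat-command-badge holder) before Nakamura (not a combat-command-badge holder).
Among Obi, Whitfield and Salazar, by date of commissioning (later first): Obi (Feb 13, 2000) before Whitfield (Apr 24, 1999) before Salazar (Nov 26, 1995).
Kapoor and Drummond are each not a combat-command-badge holder, so the next rule applies.
Among Kapoor and Drummond, by date of commissioning (later first): Kapoor (Jan 24, 2001) before Drummond (Jul 13, 2000).
Full order: Oyelaran, Farouk, Reyes, Obi, Whitfield, Salazar, Nakamura, Kapoor, Drummond, Dimitriou.

Oyelaran, Farouk, Reyes, Obi, Whitfield, Salazar, Nakamura, Kapoor, Drummond, Dimitriou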